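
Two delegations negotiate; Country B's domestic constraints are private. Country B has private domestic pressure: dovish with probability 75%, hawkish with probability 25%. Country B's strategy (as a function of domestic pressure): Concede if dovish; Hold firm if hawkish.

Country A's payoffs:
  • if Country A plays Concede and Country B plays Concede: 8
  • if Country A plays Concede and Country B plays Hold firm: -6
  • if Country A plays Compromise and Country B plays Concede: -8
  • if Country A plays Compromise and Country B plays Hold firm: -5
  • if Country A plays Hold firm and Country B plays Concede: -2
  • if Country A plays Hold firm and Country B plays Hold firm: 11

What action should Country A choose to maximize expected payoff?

E[Concede] = 0.75·(8) + 0.25·(-6) = 4.5
E[Compromise] = 0.75·(-8) + 0.25·(-5) = -7.25
E[Hold firm] = 0.75·(-2) + 0.25·(11) = 1.25
Best response: Concede (4.5 is the largest).

Concede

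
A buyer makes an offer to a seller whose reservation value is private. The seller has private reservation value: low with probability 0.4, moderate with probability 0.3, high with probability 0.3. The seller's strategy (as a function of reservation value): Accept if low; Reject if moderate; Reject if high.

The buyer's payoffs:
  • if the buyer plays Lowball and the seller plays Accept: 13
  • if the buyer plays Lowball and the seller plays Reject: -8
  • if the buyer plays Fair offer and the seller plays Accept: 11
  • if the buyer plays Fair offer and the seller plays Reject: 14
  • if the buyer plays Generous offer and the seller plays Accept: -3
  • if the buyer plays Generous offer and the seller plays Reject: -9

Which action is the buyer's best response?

Fair offer

E[Lowball] = 0.4·(13) + 0.3·(-8) + 0.3·(-8) = 0.4
E[Fair offer] = 0.4·(11) + 0.3·(14) + 0.3·(14) = 12.8
E[Generous offer] = 0.4·(-3) + 0.3·(-9) + 0.3·(-9) = -6.6
Best response: Fair offer (12.8 is the largest).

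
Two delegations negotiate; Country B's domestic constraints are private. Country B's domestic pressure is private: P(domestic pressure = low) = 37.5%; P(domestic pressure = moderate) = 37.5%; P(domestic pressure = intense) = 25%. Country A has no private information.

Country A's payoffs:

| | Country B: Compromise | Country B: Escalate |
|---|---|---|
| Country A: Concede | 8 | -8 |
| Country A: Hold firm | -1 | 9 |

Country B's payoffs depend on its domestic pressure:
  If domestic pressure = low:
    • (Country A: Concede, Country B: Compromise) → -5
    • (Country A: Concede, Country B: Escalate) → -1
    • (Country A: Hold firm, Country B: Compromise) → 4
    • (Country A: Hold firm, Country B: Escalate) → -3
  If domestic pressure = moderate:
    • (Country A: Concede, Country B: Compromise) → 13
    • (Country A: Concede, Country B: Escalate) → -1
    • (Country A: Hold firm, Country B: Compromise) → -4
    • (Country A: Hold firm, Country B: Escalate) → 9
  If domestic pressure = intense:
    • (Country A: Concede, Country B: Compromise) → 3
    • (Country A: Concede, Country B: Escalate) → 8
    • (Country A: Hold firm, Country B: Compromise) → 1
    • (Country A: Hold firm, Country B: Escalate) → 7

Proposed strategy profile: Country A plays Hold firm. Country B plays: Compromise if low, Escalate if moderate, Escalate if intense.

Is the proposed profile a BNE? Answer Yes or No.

Yes

Country A plays Hold firm: E[Hold firm] = 0.375·(-1) + 0.375·(9) + 0.25·(9) = 5.25; E[Concede] = -2. Best-responding. ✓
Country B (domestic pressure low), facing Hold firm: Compromise gives 4, Escalate gives -3. Proposed Compromise is best. ✓
Country B (domestic pressure moderate), facing Hold firm: Compromise gives -4, Escalate gives 9. Proposed Escalate is best. ✓
Country B (domestic pressure intense), facing Hold firm: Compromise gives 1, Escalate gives 7. Proposed Escalate is best. ✓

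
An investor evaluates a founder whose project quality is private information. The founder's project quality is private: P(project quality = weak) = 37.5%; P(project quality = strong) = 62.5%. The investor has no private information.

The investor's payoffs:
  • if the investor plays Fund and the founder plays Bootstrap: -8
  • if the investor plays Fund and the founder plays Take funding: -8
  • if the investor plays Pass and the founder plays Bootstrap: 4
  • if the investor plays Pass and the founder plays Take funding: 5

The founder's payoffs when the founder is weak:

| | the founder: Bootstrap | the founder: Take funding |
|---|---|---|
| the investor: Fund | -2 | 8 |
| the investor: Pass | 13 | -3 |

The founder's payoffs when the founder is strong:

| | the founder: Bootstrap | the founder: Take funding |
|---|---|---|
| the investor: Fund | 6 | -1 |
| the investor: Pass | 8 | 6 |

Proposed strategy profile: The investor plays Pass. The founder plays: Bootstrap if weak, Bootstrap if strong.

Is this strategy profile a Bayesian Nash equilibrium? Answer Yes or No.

Yes

A profile is a BNE iff every type of every player is best-responding given beliefs about the other side.
The investor plays Pass: E[Pass] = 0.375·(4) + 0.625·(4) = 4; E[Fund] = -8. Best-responding. ✓
The founder (project quality weak), facing Pass: Bootstrap gives 13, Take funding gives -3. Proposed Bootstrap is best. ✓
The founder (project quality strong), facing Pass: Bootstrap gives 8, Take funding gives 6. Proposed Bootstrap is best. ✓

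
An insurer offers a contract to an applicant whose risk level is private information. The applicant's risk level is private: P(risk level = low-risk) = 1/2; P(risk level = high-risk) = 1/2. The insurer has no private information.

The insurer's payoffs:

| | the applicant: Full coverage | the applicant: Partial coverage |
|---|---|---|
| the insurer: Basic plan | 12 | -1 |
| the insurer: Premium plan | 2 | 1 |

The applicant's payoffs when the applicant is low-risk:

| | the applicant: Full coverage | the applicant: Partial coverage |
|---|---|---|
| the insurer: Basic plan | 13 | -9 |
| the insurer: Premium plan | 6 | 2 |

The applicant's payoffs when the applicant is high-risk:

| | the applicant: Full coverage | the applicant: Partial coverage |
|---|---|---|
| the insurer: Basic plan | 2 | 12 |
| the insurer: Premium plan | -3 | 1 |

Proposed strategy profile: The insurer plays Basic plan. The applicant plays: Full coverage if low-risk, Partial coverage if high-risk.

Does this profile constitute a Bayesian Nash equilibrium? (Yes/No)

Yes

A profile is a BNE iff every type of every player is best-responding given beliefs about the other side.
The insurer plays Basic plan: E[Basic plan] = 1/2·(12) + 1/2·(-1) = 11/2; E[Premium plan] = 3/2. Best-responding. ✓
The applicant (risk level low-risk), facing Basic plan: Full coverage gives 13, Partial coverage gives -9. Proposed Full coverage is best. ✓
The applicant (risk level high-risk), facing Basic plan: Full coverage gives 2, Partial coverage gives 12. Proposed Partial coverage is best. ✓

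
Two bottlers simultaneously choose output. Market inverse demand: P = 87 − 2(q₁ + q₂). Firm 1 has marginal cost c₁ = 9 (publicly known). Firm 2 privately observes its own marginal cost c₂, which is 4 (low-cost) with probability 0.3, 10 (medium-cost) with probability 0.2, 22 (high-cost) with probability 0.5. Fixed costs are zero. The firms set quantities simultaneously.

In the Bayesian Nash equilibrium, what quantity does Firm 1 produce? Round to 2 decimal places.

Type-c best response for Firm 2: q₂(c) = (87 − c)/4 − q₁/2.
Firm 1 maximizes expected profit; its first-order condition is 87 − 4q₁ − 2E[q₂] − 9 = 0.
Substituting E[q₂] and solving: E[c₂] = 14.2, so q₁ = (87 − 2·9 + 14.2)/6 = 13.8667.

13.87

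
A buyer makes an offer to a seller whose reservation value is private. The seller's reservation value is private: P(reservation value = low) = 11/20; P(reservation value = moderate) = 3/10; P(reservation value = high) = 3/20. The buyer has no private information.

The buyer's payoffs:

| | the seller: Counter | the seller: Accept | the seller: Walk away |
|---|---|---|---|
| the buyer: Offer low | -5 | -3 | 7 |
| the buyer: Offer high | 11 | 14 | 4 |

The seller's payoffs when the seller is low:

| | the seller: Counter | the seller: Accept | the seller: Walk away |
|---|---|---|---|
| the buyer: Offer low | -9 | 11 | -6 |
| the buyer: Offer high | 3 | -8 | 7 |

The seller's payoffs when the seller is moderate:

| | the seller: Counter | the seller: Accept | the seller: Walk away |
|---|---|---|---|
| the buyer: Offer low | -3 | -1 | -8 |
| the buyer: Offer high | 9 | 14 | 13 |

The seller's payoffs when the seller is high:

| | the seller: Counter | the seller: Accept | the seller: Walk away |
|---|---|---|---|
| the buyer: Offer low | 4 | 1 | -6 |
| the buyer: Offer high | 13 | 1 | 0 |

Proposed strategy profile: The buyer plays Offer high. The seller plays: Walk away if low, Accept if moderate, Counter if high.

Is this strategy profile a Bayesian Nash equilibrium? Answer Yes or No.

A profile is a BNE iff every type of every player is best-responding given beliefs about the other side.
The buyer plays Offer high: E[Offer high] = 11/20·(4) + 3/10·(14) + 3/20·(11) = 161/20; E[Offer low] = 11/5. Best-responding. ✓
The seller (reservation value low), facing Offer high: Counter gives 3, Accept gives -8, Walk away gives 7. Proposed Walk away is best. ✓
The seller (reservation value moderate), facing Offer high: Counter gives 9, Accept gives 14, Walk away gives 13. Proposed Accept is best. ✓
The seller (reservation value high), facing Offer high: Counter gives 13, Accept gives 1, Walk away gives 0. Proposed Counter is best. ✓

Yes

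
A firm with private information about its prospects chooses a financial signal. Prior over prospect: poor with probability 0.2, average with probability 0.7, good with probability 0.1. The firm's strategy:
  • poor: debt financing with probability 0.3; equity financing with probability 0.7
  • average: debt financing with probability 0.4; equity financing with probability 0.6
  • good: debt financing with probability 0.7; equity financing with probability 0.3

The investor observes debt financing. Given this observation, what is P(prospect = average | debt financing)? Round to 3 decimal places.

Apply Bayes' rule using the sender's strategy as the likelihood.
P(debt financing) = 0.2·0.3 + 0.7·0.4 + 0.1·0.7 = 0.41
P(average | debt financing) = (0.7·0.4) / 0.41 = 0.28 / 0.41 = 0.682927

0.683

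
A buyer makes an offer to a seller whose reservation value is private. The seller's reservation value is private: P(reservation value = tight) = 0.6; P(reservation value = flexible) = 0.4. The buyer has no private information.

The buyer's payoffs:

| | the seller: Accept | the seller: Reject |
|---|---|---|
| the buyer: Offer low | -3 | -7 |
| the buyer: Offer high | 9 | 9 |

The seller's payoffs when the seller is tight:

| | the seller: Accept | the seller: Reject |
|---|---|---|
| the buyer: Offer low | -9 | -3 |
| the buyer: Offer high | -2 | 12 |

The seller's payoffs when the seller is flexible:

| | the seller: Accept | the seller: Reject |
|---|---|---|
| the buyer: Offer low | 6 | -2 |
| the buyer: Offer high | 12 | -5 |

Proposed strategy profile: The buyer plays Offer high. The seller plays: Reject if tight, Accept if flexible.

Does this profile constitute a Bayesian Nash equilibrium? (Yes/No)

Yes

A profile is a BNE iff every type of every player is best-responding given beliefs about the other side.
The buyer plays Offer high: E[Offer high] = 0.6·(9) + 0.4·(9) = 9; E[Offer low] = -5.4. Best-responding. ✓
The seller (reservation value tight), facing Offer high: Accept gives -2, Reject gives 12. Proposed Reject is best. ✓
The seller (reservation value flexible), facing Offer high: Accept gives 12, Reject gives -5. Proposed Accept is best. ✓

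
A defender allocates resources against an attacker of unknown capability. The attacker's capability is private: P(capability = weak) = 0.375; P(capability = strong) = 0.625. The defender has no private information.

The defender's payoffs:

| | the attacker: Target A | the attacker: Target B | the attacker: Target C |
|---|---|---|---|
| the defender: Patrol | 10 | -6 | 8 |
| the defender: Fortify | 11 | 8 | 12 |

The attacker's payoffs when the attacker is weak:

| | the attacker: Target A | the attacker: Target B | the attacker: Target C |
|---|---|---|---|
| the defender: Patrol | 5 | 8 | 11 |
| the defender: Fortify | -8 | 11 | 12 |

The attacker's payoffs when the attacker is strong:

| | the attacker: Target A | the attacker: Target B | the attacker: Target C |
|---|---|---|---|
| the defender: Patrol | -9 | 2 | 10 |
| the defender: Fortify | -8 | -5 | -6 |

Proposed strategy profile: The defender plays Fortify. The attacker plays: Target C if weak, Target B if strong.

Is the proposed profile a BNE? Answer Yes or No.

Yes

The defender plays Fortify: E[Fortify] = 0.375·(12) + 0.625·(8) = 9.5; E[Patrol] = -0.75. Best-responding. ✓
The attacker (capability weak), facing Fortify: Target A gives -8, Target B gives 11, Target C gives 12. Proposed Target C is best. ✓
The attacker (capability strong), facing Fortify: Target A gives -8, Target B gives -5, Target C gives -6. Proposed Target B is best. ✓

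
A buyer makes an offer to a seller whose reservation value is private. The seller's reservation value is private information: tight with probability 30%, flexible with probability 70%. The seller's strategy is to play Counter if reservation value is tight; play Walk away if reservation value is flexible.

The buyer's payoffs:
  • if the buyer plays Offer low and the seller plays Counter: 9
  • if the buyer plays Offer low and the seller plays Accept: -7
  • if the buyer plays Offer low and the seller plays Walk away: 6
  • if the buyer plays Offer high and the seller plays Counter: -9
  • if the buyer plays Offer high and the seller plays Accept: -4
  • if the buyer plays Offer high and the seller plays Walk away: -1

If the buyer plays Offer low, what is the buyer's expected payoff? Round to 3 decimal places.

Take the expectation over the seller's reservation value, weighting each type's action by its prior probability.
E[Offer low] = 0.3·9 + 0.7·6 = 2.7 + 4.2 = 6.9

6.900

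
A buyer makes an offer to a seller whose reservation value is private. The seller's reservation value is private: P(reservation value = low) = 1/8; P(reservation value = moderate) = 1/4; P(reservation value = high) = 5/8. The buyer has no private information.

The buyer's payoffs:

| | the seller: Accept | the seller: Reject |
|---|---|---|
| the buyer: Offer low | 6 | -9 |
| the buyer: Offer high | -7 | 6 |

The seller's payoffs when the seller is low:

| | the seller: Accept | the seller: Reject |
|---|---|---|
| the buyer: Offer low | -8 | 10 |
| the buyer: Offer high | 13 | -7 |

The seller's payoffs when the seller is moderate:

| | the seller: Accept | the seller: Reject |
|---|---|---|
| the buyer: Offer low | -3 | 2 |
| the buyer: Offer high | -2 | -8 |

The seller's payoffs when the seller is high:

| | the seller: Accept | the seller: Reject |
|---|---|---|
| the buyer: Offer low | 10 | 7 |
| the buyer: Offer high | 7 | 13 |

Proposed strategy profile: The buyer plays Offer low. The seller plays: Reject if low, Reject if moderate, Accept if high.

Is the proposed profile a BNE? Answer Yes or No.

Yes

The buyer plays Offer low: E[Offer low] = 1/8·(-9) + 1/4·(-9) + 5/8·(6) = 3/8; E[Offer high] = -17/8. Best-responding. ✓
The seller (reservation value low), facing Offer low: Accept gives -8, Reject gives 10. Proposed Reject is best. ✓
The seller (reservation value moderate), facing Offer low: Accept gives -3, Reject gives 2. Proposed Reject is best. ✓
The seller (reservation value high), facing Offer low: Accept gives 10, Reject gives 7. Proposed Accept is best. ✓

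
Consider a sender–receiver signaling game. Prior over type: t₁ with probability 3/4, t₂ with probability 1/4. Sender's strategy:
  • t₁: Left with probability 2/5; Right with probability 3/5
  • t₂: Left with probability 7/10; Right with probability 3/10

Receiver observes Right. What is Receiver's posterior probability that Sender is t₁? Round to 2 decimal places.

P(Right) = (3/4)·(3/5) + (1/4)·(3/10) = 21/40
P(t₁ | Right) = ((3/4)·(3/5)) / (21/40) = (9/20) / (21/40) = 6/7

0.86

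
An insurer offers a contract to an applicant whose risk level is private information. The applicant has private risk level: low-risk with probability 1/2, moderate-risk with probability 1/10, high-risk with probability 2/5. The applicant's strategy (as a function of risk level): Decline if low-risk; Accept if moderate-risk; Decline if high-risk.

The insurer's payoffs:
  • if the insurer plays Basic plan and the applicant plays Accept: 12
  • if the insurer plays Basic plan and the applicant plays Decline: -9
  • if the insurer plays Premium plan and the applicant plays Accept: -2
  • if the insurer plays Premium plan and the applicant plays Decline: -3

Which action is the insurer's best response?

Premium plan

Compute the insurer's expected payoff for each action, taking the expectation over the applicant's type.
E[Basic plan] = 1/2·(-9) + 1/10·(12) + 2/5·(-9) = -69/10
E[Premium plan] = 1/2·(-3) + 1/10·(-2) + 2/5·(-3) = -29/10
Best response: Premium plan (-29/10 is the largest).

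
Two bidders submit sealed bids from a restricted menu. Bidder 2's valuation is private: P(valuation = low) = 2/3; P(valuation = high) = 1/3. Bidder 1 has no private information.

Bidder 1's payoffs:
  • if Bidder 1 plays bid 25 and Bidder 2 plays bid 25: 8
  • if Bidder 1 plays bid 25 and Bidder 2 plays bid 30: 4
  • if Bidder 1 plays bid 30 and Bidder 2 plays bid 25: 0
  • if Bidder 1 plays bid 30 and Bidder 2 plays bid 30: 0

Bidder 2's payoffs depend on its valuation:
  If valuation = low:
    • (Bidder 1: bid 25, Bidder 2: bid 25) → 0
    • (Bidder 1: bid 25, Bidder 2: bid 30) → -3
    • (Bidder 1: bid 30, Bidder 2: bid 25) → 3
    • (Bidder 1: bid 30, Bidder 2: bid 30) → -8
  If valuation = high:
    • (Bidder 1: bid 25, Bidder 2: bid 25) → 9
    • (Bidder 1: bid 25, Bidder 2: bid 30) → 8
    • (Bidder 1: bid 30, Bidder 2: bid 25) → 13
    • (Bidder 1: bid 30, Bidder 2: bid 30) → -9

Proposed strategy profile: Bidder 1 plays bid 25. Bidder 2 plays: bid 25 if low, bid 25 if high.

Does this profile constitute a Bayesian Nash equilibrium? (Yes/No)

A profile is a BNE iff every type of every player is best-responding given beliefs about the other side.
Bidder 1 plays bid 25: E[bid 25] = 2/3·(8) + 1/3·(8) = 8; E[bid 30] = 0. Best-responding. ✓
Bidder 2 (valuation low), facing bid 25: bid 25 gives 0, bid 30 gives -3. Proposed bid 25 is best. ✓
Bidder 2 (valuation high), facing bid 25: bid 25 gives 9, bid 30 gives 8. Proposed bid 25 is best. ✓

Yes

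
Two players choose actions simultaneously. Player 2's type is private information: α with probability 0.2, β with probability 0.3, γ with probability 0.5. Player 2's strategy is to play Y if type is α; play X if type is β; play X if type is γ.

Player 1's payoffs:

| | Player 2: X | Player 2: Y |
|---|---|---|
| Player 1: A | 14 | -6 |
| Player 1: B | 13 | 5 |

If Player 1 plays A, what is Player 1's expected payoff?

10

E[A] = 0.2·(-6) + 0.3·14 + 0.5·14 = (-1.2) + 4.2 + 7 = 10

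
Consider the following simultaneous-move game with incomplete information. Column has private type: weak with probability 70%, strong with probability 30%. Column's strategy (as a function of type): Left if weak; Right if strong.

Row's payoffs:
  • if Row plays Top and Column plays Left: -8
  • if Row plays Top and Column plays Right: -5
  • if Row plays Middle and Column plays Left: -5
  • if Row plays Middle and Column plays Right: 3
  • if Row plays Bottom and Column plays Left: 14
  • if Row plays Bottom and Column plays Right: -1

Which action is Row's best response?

Bottom

E[Top] = 0.7·(-8) + 0.3·(-5) = -7.1
E[Middle] = 0.7·(-5) + 0.3·(3) = -2.6
E[Bottom] = 0.7·(14) + 0.3·(-1) = 9.5
Best response: Bottom (9.5 is the largest).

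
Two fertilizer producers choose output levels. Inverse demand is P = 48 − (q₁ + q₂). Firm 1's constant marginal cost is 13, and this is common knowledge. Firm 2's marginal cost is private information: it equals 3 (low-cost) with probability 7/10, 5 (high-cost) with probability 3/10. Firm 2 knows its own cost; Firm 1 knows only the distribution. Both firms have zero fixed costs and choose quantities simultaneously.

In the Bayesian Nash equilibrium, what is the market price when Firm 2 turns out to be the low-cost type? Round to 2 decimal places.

Type-c best response for Firm 2: q₂(c) = (48 − c)/2 − q₁/2.
Firm 1 maximizes expected profit; its first-order condition is 48 − 2q₁ − E[q₂] − 13 = 0.
Substituting E[q₂] and solving: E[c₂] = 3.6, so q₁ = (48 − 2·13 + 3.6)/3 = 8.53333.
q₂(low-cost) = 18.2333, so P = 48 − (8.53333 + 18.2333) = 21.2333.

21.23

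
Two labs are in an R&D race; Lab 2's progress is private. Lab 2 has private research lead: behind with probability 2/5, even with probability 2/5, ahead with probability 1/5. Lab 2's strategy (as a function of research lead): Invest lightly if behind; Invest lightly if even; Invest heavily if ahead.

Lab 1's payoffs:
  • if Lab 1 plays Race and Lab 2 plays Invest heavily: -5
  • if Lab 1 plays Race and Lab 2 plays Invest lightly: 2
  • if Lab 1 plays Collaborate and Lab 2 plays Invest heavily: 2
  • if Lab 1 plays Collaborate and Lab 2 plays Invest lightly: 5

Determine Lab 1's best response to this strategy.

Collaborate

E[Race] = 2/5·(2) + 2/5·(2) + 1/5·(-5) = 3/5
E[Collaborate] = 2/5·(5) + 2/5·(5) + 1/5·(2) = 22/5
Best response: Collaborate (22/5 is the largest).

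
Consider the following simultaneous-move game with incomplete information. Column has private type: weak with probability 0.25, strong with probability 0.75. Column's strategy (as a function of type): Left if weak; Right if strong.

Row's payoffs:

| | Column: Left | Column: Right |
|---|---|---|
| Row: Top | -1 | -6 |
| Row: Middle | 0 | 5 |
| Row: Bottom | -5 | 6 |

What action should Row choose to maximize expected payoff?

Middle

E[Top] = 0.25·(-1) + 0.75·(-6) = -4.75
E[Middle] = 0.25·(0) + 0.75·(5) = 3.75
E[Bottom] = 0.25·(-5) + 0.75·(6) = 3.25
Best response: Middle (3.75 is the largest).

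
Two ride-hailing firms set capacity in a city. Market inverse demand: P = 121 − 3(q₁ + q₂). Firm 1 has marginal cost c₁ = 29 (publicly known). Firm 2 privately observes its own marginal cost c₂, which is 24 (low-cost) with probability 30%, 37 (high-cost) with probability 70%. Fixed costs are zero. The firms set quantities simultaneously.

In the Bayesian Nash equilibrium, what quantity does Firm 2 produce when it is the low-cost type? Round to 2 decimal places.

Each type of Firm 2 best-responds to q₁; Firm 1 best-responds to the expected q₂ over Firm 2's types.
Firm 2 with cost c maximizes (121 − 3(q₁+q₂) − c)·q₂, giving q₂(c) = (121 − c − 3q₁)/6.
E[c₂] = 0.3·24 + 0.7·37 = 33.1
Firm 1's FOC against E[q₂] yields q₁ = (121 − 2·29 + E[c₂])/9 = (121 − 58 + 33.1)/9 = 10.6778.
q₂(low-cost) = (121 − 24 − 3·10.6778)/6 = 10.8278.

10.83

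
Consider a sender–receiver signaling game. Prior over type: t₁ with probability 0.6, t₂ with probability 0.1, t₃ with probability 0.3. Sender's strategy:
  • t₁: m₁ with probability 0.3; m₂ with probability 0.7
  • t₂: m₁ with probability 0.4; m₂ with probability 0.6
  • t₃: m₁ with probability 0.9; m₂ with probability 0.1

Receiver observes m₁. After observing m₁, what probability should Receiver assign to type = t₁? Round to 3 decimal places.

0.367

P(m₁) = 0.6·0.3 + 0.1·0.4 + 0.3·0.9 = 0.49
P(t₁ | m₁) = (0.6·0.3) / 0.49 = 0.18 / 0.49 = 0.367347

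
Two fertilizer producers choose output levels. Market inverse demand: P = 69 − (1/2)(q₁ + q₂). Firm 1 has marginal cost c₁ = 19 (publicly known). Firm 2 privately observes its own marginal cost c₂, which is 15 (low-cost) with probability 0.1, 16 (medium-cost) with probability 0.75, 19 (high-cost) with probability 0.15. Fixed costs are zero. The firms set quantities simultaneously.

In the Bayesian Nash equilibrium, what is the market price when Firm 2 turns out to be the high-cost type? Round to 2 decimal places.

Firm 2 with cost c maximizes (69 − (1/2)(q₁+q₂) − c)·q₂, giving q₂(c) = (69 − c − (1/2)q₁).
E[c₂] = 0.1·15 + 0.75·16 + 0.15·19 = 16.35
Firm 1's FOC against E[q₂] yields q₁ = (69 − 2·19 + E[c₂])/(3/2) = (69 − 38 + 16.35)/(3/2) = 31.5667.
q₂(high-cost) = 34.2167, so P = 69 − (1/2)·(31.5667 + 34.2167) = 36.1083.

36.11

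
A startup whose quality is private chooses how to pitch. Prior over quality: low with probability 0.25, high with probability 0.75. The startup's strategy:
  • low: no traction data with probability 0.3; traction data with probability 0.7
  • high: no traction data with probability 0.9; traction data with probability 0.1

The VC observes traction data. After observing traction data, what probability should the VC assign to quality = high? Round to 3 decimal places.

Apply Bayes' rule using the sender's strategy as the likelihood.
P(traction data) = 0.25·0.7 + 0.75·0.1 = 0.25
P(high | traction data) = (0.75·0.1) / 0.25 = 0.075 / 0.25 = 0.3

0.300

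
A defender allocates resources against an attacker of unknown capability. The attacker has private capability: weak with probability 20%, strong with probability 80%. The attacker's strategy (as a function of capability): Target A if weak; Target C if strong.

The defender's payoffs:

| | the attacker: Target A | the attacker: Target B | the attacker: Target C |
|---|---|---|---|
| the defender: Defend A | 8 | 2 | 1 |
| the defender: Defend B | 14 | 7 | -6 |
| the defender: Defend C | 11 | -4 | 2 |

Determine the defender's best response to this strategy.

Defend C

E[Defend A] = 0.2·(8) + 0.8·(1) = 2.4
E[Defend B] = 0.2·(14) + 0.8·(-6) = -2
E[Defend C] = 0.2·(11) + 0.8·(2) = 3.8
Best response: Defend C (3.8 is the largest).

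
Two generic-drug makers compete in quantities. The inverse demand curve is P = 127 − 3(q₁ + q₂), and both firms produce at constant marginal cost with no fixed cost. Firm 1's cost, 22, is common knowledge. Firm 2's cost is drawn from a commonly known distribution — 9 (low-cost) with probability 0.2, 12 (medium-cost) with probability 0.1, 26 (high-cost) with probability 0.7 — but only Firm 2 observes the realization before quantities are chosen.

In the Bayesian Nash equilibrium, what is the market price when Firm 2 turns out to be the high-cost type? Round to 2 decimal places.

59.13

Type-c best response for Firm 2: q₂(c) = (127 − c)/6 − q₁/2.
Firm 1 maximizes expected profit; its first-order condition is 127 − 6q₁ − 3E[q₂] − 22 = 0.
Substituting E[q₂] and solving: E[c₂] = 21.2, so q₁ = (127 − 2·22 + 21.2)/9 = 11.5778.
q₂(high-cost) = 11.0444, so P = 127 − 3·(11.5778 + 11.0444) = 59.1333.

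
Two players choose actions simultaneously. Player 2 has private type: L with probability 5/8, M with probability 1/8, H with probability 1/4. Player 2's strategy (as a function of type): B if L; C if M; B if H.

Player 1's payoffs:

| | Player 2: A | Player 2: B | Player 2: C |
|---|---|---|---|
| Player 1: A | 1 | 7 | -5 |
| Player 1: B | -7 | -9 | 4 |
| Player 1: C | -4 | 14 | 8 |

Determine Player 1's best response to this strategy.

C

Compute Player 1's expected payoff for each action, taking the expectation over Player 2's type.
E[A] = 5/8·(7) + 1/8·(-5) + 1/4·(7) = 11/2
E[B] = 5/8·(-9) + 1/8·(4) + 1/4·(-9) = -59/8
E[C] = 5/8·(14) + 1/8·(8) + 1/4·(14) = 53/4
Best response: C (53/4 is the largest).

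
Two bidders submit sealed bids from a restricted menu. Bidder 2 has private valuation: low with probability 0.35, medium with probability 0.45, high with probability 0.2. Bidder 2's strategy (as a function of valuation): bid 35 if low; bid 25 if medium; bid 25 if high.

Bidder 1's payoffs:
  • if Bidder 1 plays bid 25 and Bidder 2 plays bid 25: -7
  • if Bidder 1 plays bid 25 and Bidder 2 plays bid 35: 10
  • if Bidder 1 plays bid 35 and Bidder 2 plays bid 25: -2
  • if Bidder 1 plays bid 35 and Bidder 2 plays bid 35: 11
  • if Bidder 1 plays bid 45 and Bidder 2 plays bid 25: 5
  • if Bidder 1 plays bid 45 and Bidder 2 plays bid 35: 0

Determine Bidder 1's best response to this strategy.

bid 45

E[bid 25] = 0.35·(10) + 0.45·(-7) + 0.2·(-7) = -1.05
E[bid 35] = 0.35·(11) + 0.45·(-2) + 0.2·(-2) = 2.55
E[bid 45] = 0.35·(0) + 0.45·(5) + 0.2·(5) = 3.25
Best response: bid 45 (3.25 is the largest).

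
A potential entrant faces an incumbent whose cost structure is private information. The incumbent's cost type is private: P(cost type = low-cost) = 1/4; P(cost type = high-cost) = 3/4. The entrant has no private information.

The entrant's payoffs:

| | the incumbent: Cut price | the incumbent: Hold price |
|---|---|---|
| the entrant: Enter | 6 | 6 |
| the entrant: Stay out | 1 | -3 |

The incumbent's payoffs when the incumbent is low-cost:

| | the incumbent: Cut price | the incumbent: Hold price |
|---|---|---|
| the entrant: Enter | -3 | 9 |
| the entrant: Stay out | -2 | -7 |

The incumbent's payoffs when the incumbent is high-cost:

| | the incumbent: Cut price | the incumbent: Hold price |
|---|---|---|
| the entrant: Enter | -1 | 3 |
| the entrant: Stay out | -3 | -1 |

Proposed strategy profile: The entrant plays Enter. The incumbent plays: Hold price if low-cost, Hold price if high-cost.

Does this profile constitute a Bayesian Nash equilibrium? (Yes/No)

A profile is a BNE iff every type of every player is best-responding given beliefs about the other side.
The entrant plays Enter: E[Enter] = 1/4·(6) + 3/4·(6) = 6; E[Stay out] = -3. Best-responding. ✓
The incumbent (cost type low-cost), facing Enter: Cut price gives -3, Hold price gives 9. Proposed Hold price is best. ✓
The incumbent (cost type high-cost), facing Enter: Cut price gives -1, Hold price gives 3. Proposed Hold price is best. ✓

Yes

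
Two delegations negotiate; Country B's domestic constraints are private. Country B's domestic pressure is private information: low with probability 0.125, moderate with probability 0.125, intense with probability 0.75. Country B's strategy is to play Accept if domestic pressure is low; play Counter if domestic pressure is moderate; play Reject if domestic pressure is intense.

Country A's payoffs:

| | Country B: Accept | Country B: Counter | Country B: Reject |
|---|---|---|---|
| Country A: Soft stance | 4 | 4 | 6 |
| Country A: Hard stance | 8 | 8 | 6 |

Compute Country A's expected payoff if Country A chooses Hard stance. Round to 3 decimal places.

E[Hard stance] = 0.125·8 + 0.125·8 + 0.75·6 = 1 + 1 + 4.5 = 6.5

6.500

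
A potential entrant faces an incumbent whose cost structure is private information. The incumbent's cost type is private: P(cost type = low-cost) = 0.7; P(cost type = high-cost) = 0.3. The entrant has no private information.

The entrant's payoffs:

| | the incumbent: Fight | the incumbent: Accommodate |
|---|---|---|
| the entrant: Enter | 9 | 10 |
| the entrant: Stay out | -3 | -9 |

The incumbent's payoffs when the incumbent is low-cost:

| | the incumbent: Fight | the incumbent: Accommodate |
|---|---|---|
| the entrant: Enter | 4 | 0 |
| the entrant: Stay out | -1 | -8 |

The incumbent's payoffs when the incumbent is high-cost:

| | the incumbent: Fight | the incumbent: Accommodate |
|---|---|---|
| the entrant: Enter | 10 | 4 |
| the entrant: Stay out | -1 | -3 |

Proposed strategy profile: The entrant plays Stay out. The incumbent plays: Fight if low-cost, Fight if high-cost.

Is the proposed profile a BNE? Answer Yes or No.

A profile is a BNE iff every type of every player is best-responding given beliefs about the other side.
The entrant plays Stay out: E[Stay out] = 0.7·(-3) + 0.3·(-3) = -3; E[Enter] = 9. Not best-responding. ✗
The incumbent (cost type low-cost), facing Stay out: Fight gives -1, Accommodate gives -8. Proposed Fight is best. ✓
The incumbent (cost type high-cost), facing Stay out: Fight gives -1, Accommodate gives -3. Proposed Fight is best. ✓

No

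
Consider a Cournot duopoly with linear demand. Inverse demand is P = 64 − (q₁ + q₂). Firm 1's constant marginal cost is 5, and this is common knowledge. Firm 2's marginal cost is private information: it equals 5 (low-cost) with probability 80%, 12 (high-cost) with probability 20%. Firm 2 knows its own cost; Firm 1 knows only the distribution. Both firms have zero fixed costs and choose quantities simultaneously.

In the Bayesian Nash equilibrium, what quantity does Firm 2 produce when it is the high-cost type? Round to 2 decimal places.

Type-c best response for Firm 2: q₂(c) = (64 − c)/2 − q₁/2.
Firm 1 maximizes expected profit; its first-order condition is 64 − 2q₁ − E[q₂] − 5 = 0.
Substituting E[q₂] and solving: E[c₂] = 6.4, so q₁ = (64 − 2·5 + 6.4)/3 = 20.1333.
q₂(high-cost) = (64 − 12 − 20.1333)/2 = 15.9333.

15.93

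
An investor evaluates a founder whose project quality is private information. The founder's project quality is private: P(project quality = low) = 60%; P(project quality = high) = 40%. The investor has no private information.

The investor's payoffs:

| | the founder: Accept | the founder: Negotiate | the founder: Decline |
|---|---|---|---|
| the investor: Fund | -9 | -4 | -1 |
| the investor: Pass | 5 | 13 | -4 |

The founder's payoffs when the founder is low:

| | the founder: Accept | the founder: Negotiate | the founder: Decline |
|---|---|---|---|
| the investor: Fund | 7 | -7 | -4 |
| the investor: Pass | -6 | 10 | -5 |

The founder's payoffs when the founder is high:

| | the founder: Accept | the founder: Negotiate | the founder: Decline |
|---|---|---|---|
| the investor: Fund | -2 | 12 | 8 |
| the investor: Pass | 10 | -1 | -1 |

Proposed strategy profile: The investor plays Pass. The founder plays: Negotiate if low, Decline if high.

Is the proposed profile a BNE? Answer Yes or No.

The investor plays Pass: E[Pass] = 0.6·(13) + 0.4·(-4) = 6.2; E[Fund] = -2.8. Best-responding. ✓
The founder (project quality low), facing Pass: Accept gives -6, Negotiate gives 10, Decline gives -5. Proposed Negotiate is best. ✓
The founder (project quality high), facing Pass: Accept gives 10, Negotiate gives -1, Decline gives -1. Proposed Decline is not best — profitable deviation exists. ✗

No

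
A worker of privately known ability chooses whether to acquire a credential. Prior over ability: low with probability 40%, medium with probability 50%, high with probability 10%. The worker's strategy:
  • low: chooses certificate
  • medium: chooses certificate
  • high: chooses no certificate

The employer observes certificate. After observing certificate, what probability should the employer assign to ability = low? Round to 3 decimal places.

P(certificate) = 0.4·1 + 0.5·1 + 0.1·0 = 0.9
P(low | certificate) = (0.4·1) / 0.9 = 0.4 / 0.9 = 0.444444

0.444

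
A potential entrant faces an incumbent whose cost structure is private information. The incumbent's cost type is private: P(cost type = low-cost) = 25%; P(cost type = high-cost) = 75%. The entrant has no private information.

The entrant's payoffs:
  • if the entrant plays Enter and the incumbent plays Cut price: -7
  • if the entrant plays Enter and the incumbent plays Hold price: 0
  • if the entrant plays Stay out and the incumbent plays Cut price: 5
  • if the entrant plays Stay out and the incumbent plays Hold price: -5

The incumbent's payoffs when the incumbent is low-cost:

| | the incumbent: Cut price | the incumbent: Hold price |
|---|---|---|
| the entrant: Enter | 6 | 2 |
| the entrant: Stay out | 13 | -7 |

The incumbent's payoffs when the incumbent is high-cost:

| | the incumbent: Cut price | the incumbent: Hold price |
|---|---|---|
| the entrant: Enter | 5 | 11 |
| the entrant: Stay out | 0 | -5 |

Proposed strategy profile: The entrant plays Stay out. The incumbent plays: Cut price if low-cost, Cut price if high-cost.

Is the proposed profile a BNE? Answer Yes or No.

A profile is a BNE iff every type of every player is best-responding given beliefs about the other side.
The entrant plays Stay out: E[Stay out] = 0.25·(5) + 0.75·(5) = 5; E[Enter] = -7. Best-responding. ✓
The incumbent (cost type low-cost), facing Stay out: Cut price gives 13, Hold price gives -7. Proposed Cut price is best. ✓
The incumbent (cost type high-cost), facing Stay out: Cut price gives 0, Hold price gives -5. Proposed Cut price is best. ✓

Yes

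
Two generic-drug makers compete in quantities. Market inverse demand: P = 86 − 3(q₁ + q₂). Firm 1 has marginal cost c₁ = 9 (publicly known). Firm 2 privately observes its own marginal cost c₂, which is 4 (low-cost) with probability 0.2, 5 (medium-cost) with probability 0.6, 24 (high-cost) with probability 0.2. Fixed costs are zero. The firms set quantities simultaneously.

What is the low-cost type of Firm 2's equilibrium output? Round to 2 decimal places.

9.41

Each type of Firm 2 best-responds to q₁; Firm 1 best-responds to the expected q₂ over Firm 2's types.
Firm 2 with cost c maximizes (86 − 3(q₁+q₂) − c)·q₂, giving q₂(c) = (86 − c − 3q₁)/6.
E[c₂] = 0.2·4 + 0.6·5 + 0.2·24 = 8.6
Firm 1's FOC against E[q₂] yields q₁ = (86 − 2·9 + E[c₂])/9 = (86 − 18 + 8.6)/9 = 8.51111.
q₂(low-cost) = (86 − 4 − 3·8.51111)/6 = 9.41111.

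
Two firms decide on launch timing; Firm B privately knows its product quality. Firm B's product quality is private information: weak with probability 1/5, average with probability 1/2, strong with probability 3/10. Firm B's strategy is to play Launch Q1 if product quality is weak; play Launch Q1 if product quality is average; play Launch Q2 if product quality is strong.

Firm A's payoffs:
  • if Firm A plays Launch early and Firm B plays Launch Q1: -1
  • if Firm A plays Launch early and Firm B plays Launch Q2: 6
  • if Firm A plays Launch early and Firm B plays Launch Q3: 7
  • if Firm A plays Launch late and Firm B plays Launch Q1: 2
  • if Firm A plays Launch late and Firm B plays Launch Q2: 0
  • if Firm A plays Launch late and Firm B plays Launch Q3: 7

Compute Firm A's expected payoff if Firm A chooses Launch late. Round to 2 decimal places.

1.40

E[Launch late] = 1/5·2 + 1/2·2 + 3/10·0 = 2/5 + 1 + 0 = 7/5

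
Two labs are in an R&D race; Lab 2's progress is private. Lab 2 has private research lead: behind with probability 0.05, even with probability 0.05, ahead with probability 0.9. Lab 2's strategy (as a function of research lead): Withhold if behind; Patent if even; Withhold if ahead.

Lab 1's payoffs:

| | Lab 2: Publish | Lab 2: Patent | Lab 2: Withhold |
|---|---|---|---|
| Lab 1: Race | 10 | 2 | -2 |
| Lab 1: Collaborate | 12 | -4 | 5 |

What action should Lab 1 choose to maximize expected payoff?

Collaborate

E[Race] = 0.05·(-2) + 0.05·(2) + 0.9·(-2) = -1.8
E[Collaborate] = 0.05·(5) + 0.05·(-4) + 0.9·(5) = 4.55
Best response: Collaborate (4.55 is the largest).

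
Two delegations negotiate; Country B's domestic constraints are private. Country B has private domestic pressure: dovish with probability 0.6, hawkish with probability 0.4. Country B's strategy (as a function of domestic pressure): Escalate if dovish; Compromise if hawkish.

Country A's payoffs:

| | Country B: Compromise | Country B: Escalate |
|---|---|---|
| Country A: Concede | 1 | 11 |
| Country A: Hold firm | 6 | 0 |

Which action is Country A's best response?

Concede

Compute Country A's expected payoff for each action, taking the expectation over Country B's type.
E[Concede] = 0.6·(11) + 0.4·(1) = 7
E[Hold firm] = 0.6·(0) + 0.4·(6) = 2.4
Best response: Concede (7 is the largest).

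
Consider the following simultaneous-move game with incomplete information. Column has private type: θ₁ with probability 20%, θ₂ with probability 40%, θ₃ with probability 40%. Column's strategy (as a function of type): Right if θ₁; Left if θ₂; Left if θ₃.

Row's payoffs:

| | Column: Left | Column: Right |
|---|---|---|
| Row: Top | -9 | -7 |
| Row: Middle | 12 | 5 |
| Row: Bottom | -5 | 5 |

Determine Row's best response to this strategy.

Middle

Compute Row's expected payoff for each action, taking the expectation over Column's type.
E[Top] = 0.2·(-7) + 0.4·(-9) + 0.4·(-9) = -8.6
E[Middle] = 0.2·(5) + 0.4·(12) + 0.4·(12) = 10.6
E[Bottom] = 0.2·(5) + 0.4·(-5) + 0.4·(-5) = -3
Best response: Middle (10.6 is the largest).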